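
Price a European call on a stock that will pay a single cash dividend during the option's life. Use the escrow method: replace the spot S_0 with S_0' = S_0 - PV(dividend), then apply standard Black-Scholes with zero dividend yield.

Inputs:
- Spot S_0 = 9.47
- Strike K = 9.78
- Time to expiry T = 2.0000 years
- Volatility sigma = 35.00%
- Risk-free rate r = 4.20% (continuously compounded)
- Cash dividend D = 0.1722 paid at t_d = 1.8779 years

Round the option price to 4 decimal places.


PV(D) = D * exp(-r * t_d) = 0.1722 * 0.92415839 = 0.15914008
S_0' = S_0 - PV(D) = 9.4700 - 0.15914008 = 9.31085992
d1 = (ln(S_0'/K) + (r + sigma^2/2)*T) / (sigma*sqrt(T)) = 0.31787878
d2 = d1 - sigma*sqrt(T) = -0.17709597
exp(-rT) = 0.91943126
N(d1) = 0.62471156; N(d2) = 0.42971650
C = S_0' * N(d1) - K * exp(-rT) * N(d2) = 9.31085992 * 0.62471156 - 9.7800 * 0.91943126 * 0.42971650 = 1.9526

Answer: Price = 1.9526


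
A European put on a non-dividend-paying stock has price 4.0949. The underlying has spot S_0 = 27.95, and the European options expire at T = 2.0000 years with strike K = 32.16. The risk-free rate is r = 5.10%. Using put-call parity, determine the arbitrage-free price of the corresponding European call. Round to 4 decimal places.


Put-call parity: C - P = S_0 * exp(-qT) - K * exp(-rT).
S_0 * exp(-qT) = 27.9500 * 1.00000000 = 27.95000000
K * exp(-rT) = 32.1600 * 0.90302955 = 29.04143038
C = P + S*exp(-qT) - K*exp(-rT)
C = 4.0949 + 27.95000000 - 29.04143038 = 3.0035

Answer: Call price = 3.0035


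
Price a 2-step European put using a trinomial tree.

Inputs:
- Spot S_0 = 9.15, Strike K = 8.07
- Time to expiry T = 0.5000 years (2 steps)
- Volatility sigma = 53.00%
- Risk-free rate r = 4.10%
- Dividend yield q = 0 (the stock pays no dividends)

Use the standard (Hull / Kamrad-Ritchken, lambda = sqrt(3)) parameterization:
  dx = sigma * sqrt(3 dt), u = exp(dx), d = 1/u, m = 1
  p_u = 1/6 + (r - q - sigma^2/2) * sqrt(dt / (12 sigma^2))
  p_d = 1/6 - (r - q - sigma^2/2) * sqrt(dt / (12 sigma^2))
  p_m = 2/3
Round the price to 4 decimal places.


dt = T/N = 0.250000; dx = sigma*sqrt(3*dt) = 0.458993
u = exp(dx) = 1.582480; d = 1/u = 0.631919
p_u = 0.139583, p_m = 0.666667, p_d = 0.193750
Discount per step: exp(-r*dt) = 0.989802
Stock lattice S(k, j) with j the centered position index:
  k=0: S(0,+0) = 9.1500
  k=1: S(1,-1) = 5.7821; S(1,+0) = 9.1500; S(1,+1) = 14.4797
  k=2: S(2,-2) = 3.6538; S(2,-1) = 5.7821; S(2,+0) = 9.1500; S(2,+1) = 14.4797; S(2,+2) = 22.9138
Terminal payoffs V(N, j) = max(K - S_T, 0):
  V(2,-2) = 4.416203; V(2,-1) = 2.287938; V(2,+0) = 0.000000; V(2,+1) = 0.000000; V(2,+2) = 0.000000
Backward induction: V(k, j) = exp(-r*dt) * [p_u * V(k+1, j+1) + p_m * V(k+1, j) + p_d * V(k+1, j-1)]
  V(1,-1) = exp(-r*dt) * [p_u*0.000000 + p_m*2.287938 + p_d*4.416203] = 2.356653
  V(1,+0) = exp(-r*dt) * [p_u*0.000000 + p_m*0.000000 + p_d*2.287938] = 0.438768
  V(1,+1) = exp(-r*dt) * [p_u*0.000000 + p_m*0.000000 + p_d*0.000000] = 0.000000
  V(0,+0) = exp(-r*dt) * [p_u*0.000000 + p_m*0.438768 + p_d*2.356653] = 0.741475

Answer: Price = V(0,0) = 0.7415


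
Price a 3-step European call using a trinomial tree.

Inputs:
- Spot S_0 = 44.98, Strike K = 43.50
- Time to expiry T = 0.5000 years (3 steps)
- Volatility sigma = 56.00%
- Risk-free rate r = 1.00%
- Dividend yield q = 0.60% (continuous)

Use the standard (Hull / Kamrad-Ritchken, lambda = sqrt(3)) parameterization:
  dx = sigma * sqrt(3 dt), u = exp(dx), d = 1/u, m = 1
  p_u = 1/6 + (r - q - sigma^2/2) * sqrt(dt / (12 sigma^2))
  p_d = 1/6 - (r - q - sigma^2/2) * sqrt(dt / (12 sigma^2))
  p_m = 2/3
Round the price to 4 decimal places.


dt = T/N = 0.166667; dx = sigma*sqrt(3*dt) = 0.395980
u = exp(dx) = 1.485839; d = 1/u = 0.673020
p_u = 0.134510, p_m = 0.666667, p_d = 0.198823
Discount per step: exp(-r*dt) = 0.998335
Stock lattice S(k, j) with j the centered position index:
  k=0: S(0,+0) = 44.9800
  k=1: S(1,-1) = 30.2725; S(1,+0) = 44.9800; S(1,+1) = 66.8331
  k=2: S(2,-2) = 20.3740; S(2,-1) = 30.2725; S(2,+0) = 44.9800; S(2,+1) = 66.8331; S(2,+2) = 99.3032
  k=3: S(3,-3) = 13.7121; S(3,-2) = 20.3740; S(3,-1) = 30.2725; S(3,+0) = 44.9800; S(3,+1) = 66.8331; S(3,+2) = 99.3032; S(3,+3) = 147.5486
Terminal payoffs V(N, j) = max(S_T - K, 0):
  V(3,-3) = 0.000000; V(3,-2) = 0.000000; V(3,-1) = 0.000000; V(3,+0) = 1.480000; V(3,+1) = 23.333052; V(3,+2) = 55.803175; V(3,+3) = 104.048560
Backward induction: V(k, j) = exp(-r*dt) * [p_u * V(k+1, j+1) + p_m * V(k+1, j) + p_d * V(k+1, j-1)]
  V(2,-2) = exp(-r*dt) * [p_u*0.000000 + p_m*0.000000 + p_d*0.000000] = 0.000000
  V(2,-1) = exp(-r*dt) * [p_u*1.480000 + p_m*0.000000 + p_d*0.000000] = 0.198743
  V(2,+0) = exp(-r*dt) * [p_u*23.333052 + p_m*1.480000 + p_d*0.000000] = 4.118329
  V(2,+1) = exp(-r*dt) * [p_u*55.803175 + p_m*23.333052 + p_d*1.480000] = 23.316825
  V(2,+2) = exp(-r*dt) * [p_u*104.048560 + p_m*55.803175 + p_d*23.333052] = 55.743871
  V(1,-1) = exp(-r*dt) * [p_u*4.118329 + p_m*0.198743 + p_d*0.000000] = 0.685310
  V(1,+0) = exp(-r*dt) * [p_u*23.316825 + p_m*4.118329 + p_d*0.198743] = 5.911556
  V(1,+1) = exp(-r*dt) * [p_u*55.743871 + p_m*23.316825 + p_d*4.118329] = 23.821750
  V(0,+0) = exp(-r*dt) * [p_u*23.821750 + p_m*5.911556 + p_d*0.685310] = 7.269434

Answer: Price = V(0,0) = 7.2694


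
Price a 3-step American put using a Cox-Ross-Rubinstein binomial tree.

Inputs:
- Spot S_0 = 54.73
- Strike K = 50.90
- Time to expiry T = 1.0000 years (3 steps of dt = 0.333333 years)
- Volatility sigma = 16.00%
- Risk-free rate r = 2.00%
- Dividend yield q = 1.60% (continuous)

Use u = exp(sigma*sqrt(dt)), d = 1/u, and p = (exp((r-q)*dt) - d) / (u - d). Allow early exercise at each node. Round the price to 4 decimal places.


dt = T/N = 0.333333
u = exp(sigma*sqrt(dt)) = 1.096777; d = 1/u = 0.911762
p = (exp((r-q)*dt) - d) / (u - d) = 0.484134
Discount per step: exp(-r*dt) = 0.993356
Stock lattice S(k, i) with i counting down-moves:
  k=0: S(0,0) = 54.7300
  k=1: S(1,0) = 60.0266; S(1,1) = 49.9007
  k=2: S(2,0) = 65.8358; S(2,1) = 54.7300; S(2,2) = 45.4976
  k=3: S(3,0) = 72.2072; S(3,1) = 60.0266; S(3,2) = 49.9007; S(3,3) = 41.4830
Terminal payoffs V(N, i) = max(K - S_T, 0):
  V(3,0) = 0.000000; V(3,1) = 0.000000; V(3,2) = 0.999254; V(3,3) = 9.416993
Backward induction: V(k, i) = exp(-r*dt) * [p * V(k+1, i) + (1-p) * V(k+1, i+1)]; then take max(V_cont, immediate exercise) for American.
  V(2,0) = exp(-r*dt) * [p*0.000000 + (1-p)*0.000000] = 0.000000; exercise = 0.000000; V(2,0) = max -> 0.000000
  V(2,1) = exp(-r*dt) * [p*0.000000 + (1-p)*0.999254] = 0.512056; exercise = 0.000000; V(2,1) = max -> 0.512056
  V(2,2) = exp(-r*dt) * [p*0.999254 + (1-p)*9.416993] = 5.306188; exercise = 5.402384; V(2,2) = max -> 5.402384
  V(1,0) = exp(-r*dt) * [p*0.000000 + (1-p)*0.512056] = 0.262397; exercise = 0.000000; V(1,0) = max -> 0.262397
  V(1,1) = exp(-r*dt) * [p*0.512056 + (1-p)*5.402384] = 3.014646; exercise = 0.999254; V(1,1) = max -> 3.014646
  V(0,0) = exp(-r*dt) * [p*0.262397 + (1-p)*3.014646] = 1.671012; exercise = 0.000000; V(0,0) = max -> 1.671012

Answer: Price = V(0,0) = 1.6710


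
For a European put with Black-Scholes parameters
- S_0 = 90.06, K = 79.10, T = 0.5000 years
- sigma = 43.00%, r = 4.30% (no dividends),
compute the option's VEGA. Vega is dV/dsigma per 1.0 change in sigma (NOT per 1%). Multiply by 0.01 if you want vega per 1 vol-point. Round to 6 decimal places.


d1 = 0.6495129013; d2 = 0.3454569854
phi(d1) = 0.3230745952; exp(-qT) = 1.0000000000; exp(-rT) = 0.9787294775
Vega = S * exp(-qT) * phi(d1) * sqrt(T) = 90.0600 * 1.0000000000 * 0.3230745952 * 0.7071067812 = 20.574048

Answer: Vega = 20.574048


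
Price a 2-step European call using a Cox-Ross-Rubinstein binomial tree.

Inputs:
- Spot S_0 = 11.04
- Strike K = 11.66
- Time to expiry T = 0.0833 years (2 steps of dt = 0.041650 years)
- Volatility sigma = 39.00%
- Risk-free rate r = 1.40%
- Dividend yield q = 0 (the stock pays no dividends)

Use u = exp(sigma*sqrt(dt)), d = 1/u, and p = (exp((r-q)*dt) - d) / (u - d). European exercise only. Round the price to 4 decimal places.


Answer: Price = V(0,0) = 0.3004

Derivation:
dt = T/N = 0.041650
u = exp(sigma*sqrt(dt)) = 1.082846; d = 1/u = 0.923493
p = (exp((r-q)*dt) - d) / (u - d) = 0.483773
Discount per step: exp(-r*dt) = 0.999417
Stock lattice S(k, i) with i counting down-moves:
  k=0: S(0,0) = 11.0400
  k=1: S(1,0) = 11.9546; S(1,1) = 10.1954
  k=2: S(2,0) = 12.9450; S(2,1) = 11.0400; S(2,2) = 9.4153
Terminal payoffs V(N, i) = max(S_T - K, 0):
  V(2,0) = 1.285005; V(2,1) = 0.000000; V(2,2) = 0.000000
Backward induction: V(k, i) = exp(-r*dt) * [p * V(k+1, i) + (1-p) * V(k+1, i+1)].
  V(1,0) = exp(-r*dt) * [p*1.285005 + (1-p)*0.000000] = 0.621288
  V(1,1) = exp(-r*dt) * [p*0.000000 + (1-p)*0.000000] = 0.000000
  V(0,0) = exp(-r*dt) * [p*0.621288 + (1-p)*0.000000] = 0.300387


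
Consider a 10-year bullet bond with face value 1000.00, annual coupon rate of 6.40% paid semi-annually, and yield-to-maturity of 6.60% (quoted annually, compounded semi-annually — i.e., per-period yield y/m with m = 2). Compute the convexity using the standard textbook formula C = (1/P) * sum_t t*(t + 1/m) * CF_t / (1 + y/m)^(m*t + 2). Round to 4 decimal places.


Answer: Convexity = 66.5662

Derivation:
Coupon per period c = face * coupon_rate / m = 32.000000
Periods per year m = 2; per-period yield y/m = 0.033000
Number of cashflows N = 20
Cashflows (t years, CF_t, discount factor 1/(1+y/m)^(m*t), PV):
  t = 0.5000: CF_t = 32.000000, DF = 0.968054, PV = 30.977735
  t = 1.0000: CF_t = 32.000000, DF = 0.937129, PV = 29.988127
  t = 1.5000: CF_t = 32.000000, DF = 0.907192, PV = 29.030132
  t = 2.0000: CF_t = 32.000000, DF = 0.878211, PV = 28.102742
  t = 2.5000: CF_t = 32.000000, DF = 0.850156, PV = 27.204977
  t = 3.0000: CF_t = 32.000000, DF = 0.822997, PV = 26.335893
  t = 3.5000: CF_t = 32.000000, DF = 0.796705, PV = 25.494572
  t = 4.0000: CF_t = 32.000000, DF = 0.771254, PV = 24.680128
  t = 4.5000: CF_t = 32.000000, DF = 0.746616, PV = 23.891702
  t = 5.0000: CF_t = 32.000000, DF = 0.722764, PV = 23.128462
  t = 5.5000: CF_t = 32.000000, DF = 0.699675, PV = 22.389606
  t = 6.0000: CF_t = 32.000000, DF = 0.677323, PV = 21.674352
  t = 6.5000: CF_t = 32.000000, DF = 0.655686, PV = 20.981948
  t = 7.0000: CF_t = 32.000000, DF = 0.634739, PV = 20.311663
  t = 7.5000: CF_t = 32.000000, DF = 0.614462, PV = 19.662791
  t = 8.0000: CF_t = 32.000000, DF = 0.594833, PV = 19.034647
  t = 8.5000: CF_t = 32.000000, DF = 0.575830, PV = 18.426570
  t = 9.0000: CF_t = 32.000000, DF = 0.557435, PV = 17.837919
  t = 9.5000: CF_t = 32.000000, DF = 0.539627, PV = 17.268073
  t = 10.0000: CF_t = 1032.000000, DF = 0.522388, PV = 539.104885
Price P = sum_t PV_t = 985.526923
Convexity numerator sum_t t*(t + 1/m) * CF_t / (1+y/m)^(m*t + 2):
  t = 0.5000: term = 14.515066
  t = 1.0000: term = 42.154113
  t = 1.5000: term = 81.614932
  t = 2.0000: term = 131.679465
  t = 2.5000: term = 191.209291
  t = 3.0000: term = 259.141343
  t = 3.5000: term = 334.483825
  t = 4.0000: term = 416.312325
  t = 4.5000: term = 503.766124
  t = 5.0000: term = 596.044677
  t = 5.5000: term = 692.404272
  t = 6.0000: term = 792.154847
  t = 6.5000: term = 894.656975
  t = 7.0000: term = 999.318983
  t = 7.5000: term = 1105.594228
  t = 8.0000: term = 1212.978502
  t = 8.5000: term = 1321.007565
  t = 9.0000: term = 1429.254811
  t = 9.5000: term = 1537.329042
  t = 10.0000: term = 53047.133740
Convexity = (1/P) * sum = 65602.754125 / 985.526923 = 66.566171


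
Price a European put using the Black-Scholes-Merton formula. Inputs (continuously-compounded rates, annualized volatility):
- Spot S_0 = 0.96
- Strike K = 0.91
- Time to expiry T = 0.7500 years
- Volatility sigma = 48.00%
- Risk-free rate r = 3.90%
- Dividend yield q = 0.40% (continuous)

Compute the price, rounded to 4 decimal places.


d1 = (ln(S/K) + (r - q + 0.5*sigma^2) * T) / (sigma * sqrt(T)) = 0.39966756
d2 = d1 - sigma * sqrt(T) = -0.01602463
exp(-rT) = 0.97117364; exp(-qT) = 0.99700450
P = K * exp(-rT) * N(-d2) - S_0 * exp(-qT) * N(-d1)
N(-d1) = 0.34470069; N(-d2) = 0.50639263
P = 0.9100 * 0.97117364 * 0.50639263 - 0.9600 * 0.99700450 * 0.34470069 = 0.1176

Answer: Price = 0.1176


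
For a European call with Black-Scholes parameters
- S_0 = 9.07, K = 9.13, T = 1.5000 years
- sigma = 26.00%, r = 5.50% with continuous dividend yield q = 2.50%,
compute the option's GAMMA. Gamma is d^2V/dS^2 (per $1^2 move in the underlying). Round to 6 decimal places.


Answer: Gamma = 0.127936

Derivation:
d1 = 0.2798277283; d2 = -0.0386059383
phi(d1) = 0.3836247906; exp(-qT) = 0.9631944177; exp(-rT) = 0.9208114379
Gamma = exp(-qT) * phi(d1) / (S * sigma * sqrt(T)) = 0.9631944177 * 0.3836247906 / (9.0700 * 0.2600 * 1.2247448714) = 0.127936


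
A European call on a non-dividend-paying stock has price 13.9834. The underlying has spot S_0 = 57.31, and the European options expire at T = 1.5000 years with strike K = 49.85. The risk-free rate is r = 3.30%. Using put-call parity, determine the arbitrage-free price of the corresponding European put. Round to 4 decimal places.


Answer: Put price = 4.1159

Derivation:
Put-call parity: C - P = S_0 * exp(-qT) - K * exp(-rT).
S_0 * exp(-qT) = 57.3100 * 1.00000000 = 57.31000000
K * exp(-rT) = 49.8500 * 0.95170516 = 47.44250213
P = C - S*exp(-qT) + K*exp(-rT)
P = 13.9834 - 57.31000000 + 47.44250213 = 4.1159


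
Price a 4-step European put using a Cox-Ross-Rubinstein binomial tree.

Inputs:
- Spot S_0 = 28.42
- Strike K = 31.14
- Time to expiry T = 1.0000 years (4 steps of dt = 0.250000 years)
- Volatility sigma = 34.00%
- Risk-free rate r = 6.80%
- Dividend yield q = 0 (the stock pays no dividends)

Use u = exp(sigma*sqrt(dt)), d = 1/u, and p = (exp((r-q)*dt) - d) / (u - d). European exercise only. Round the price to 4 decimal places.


dt = T/N = 0.250000
u = exp(sigma*sqrt(dt)) = 1.185305; d = 1/u = 0.843665
p = (exp((r-q)*dt) - d) / (u - d) = 0.507787
Discount per step: exp(-r*dt) = 0.983144
Stock lattice S(k, i) with i counting down-moves:
  k=0: S(0,0) = 28.4200
  k=1: S(1,0) = 33.6864; S(1,1) = 23.9770
  k=2: S(2,0) = 39.9286; S(2,1) = 28.4200; S(2,2) = 20.2285
  k=3: S(3,0) = 47.3276; S(3,1) = 33.6864; S(3,2) = 23.9770; S(3,3) = 17.0661
  k=4: S(4,0) = 56.0976; S(4,1) = 39.9286; S(4,2) = 28.4200; S(4,3) = 20.2285; S(4,4) = 14.3981
Terminal payoffs V(N, i) = max(K - S_T, 0):
  V(4,0) = 0.000000; V(4,1) = 0.000000; V(4,2) = 2.720000; V(4,3) = 10.911487; V(4,4) = 16.741945
Backward induction: V(k, i) = exp(-r*dt) * [p * V(k+1, i) + (1-p) * V(k+1, i+1)].
  V(3,0) = exp(-r*dt) * [p*0.000000 + (1-p)*0.000000] = 0.000000
  V(3,1) = exp(-r*dt) * [p*0.000000 + (1-p)*2.720000] = 1.316251
  V(3,2) = exp(-r*dt) * [p*2.720000 + (1-p)*10.911487] = 6.638140
  V(3,3) = exp(-r*dt) * [p*10.911487 + (1-p)*16.741945] = 13.549010
  V(2,0) = exp(-r*dt) * [p*0.000000 + (1-p)*1.316251] = 0.636954
  V(2,1) = exp(-r*dt) * [p*1.316251 + (1-p)*6.638140] = 3.869410
  V(2,2) = exp(-r*dt) * [p*6.638140 + (1-p)*13.549010] = 9.870524
  V(1,0) = exp(-r*dt) * [p*0.636954 + (1-p)*3.869410] = 2.190453
  V(1,1) = exp(-r*dt) * [p*3.869410 + (1-p)*9.870524] = 6.708219
  V(0,0) = exp(-r*dt) * [p*2.190453 + (1-p)*6.708219] = 4.339748

Answer: Price = V(0,0) = 4.3397


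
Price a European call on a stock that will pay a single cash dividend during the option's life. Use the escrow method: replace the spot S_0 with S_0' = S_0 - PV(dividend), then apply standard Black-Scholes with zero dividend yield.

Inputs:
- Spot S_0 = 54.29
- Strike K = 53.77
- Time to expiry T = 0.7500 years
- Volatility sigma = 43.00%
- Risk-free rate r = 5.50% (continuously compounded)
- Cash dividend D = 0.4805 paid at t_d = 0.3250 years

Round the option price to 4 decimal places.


PV(D) = D * exp(-r * t_d) = 0.4805 * 0.98228381 = 0.47198737
S_0' = S_0 - PV(D) = 54.2900 - 0.47198737 = 53.81801263
d1 = (ln(S_0'/K) + (r + sigma^2/2)*T) / (sigma*sqrt(T)) = 0.29936290
d2 = d1 - sigma*sqrt(T) = -0.07302802
exp(-rT) = 0.95958920
N(d1) = 0.61766842; N(d2) = 0.47089191
C = S_0' * N(d1) - K * exp(-rT) * N(d2) = 53.81801263 * 0.61766842 - 53.7700 * 0.95958920 * 0.47089191 = 8.9450

Answer: Price = 8.9450


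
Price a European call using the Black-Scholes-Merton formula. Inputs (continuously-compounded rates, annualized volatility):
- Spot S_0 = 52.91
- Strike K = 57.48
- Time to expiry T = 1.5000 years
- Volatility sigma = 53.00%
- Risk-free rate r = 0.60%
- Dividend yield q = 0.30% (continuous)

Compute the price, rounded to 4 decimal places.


d1 = (ln(S/K) + (r - q + 0.5*sigma^2) * T) / (sigma * sqrt(T)) = 0.20386271
d2 = d1 - sigma * sqrt(T) = -0.44525208
exp(-rT) = 0.99104038; exp(-qT) = 0.99551011
C = S_0 * exp(-qT) * N(d1) - K * exp(-rT) * N(d2)
N(d1) = 0.58076961; N(d2) = 0.32806880
C = 52.9100 * 0.99551011 * 0.58076961 - 57.4800 * 0.99104038 * 0.32806880 = 11.9021

Answer: Price = 11.9021


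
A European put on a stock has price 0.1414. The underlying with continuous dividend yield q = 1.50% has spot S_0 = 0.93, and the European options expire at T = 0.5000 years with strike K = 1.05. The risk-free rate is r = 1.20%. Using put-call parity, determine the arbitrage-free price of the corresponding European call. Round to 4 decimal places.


Answer: Call price = 0.0207

Derivation:
Put-call parity: C - P = S_0 * exp(-qT) - K * exp(-rT).
S_0 * exp(-qT) = 0.9300 * 0.99252805 = 0.92305109
K * exp(-rT) = 1.0500 * 0.99401796 = 1.04371886
C = P + S*exp(-qT) - K*exp(-rT)
C = 0.1414 + 0.92305109 - 1.04371886 = 0.0207


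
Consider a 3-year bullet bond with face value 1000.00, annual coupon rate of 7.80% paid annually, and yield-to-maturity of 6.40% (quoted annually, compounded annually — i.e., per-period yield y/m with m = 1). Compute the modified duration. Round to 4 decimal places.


Answer: Modified duration = 2.6243

Derivation:
Coupon per period c = face * coupon_rate / m = 78.000000
Periods per year m = 1; per-period yield y/m = 0.064000
Number of cashflows N = 3
Cashflows (t years, CF_t, discount factor 1/(1+y/m)^(m*t), PV):
  t = 1.0000: CF_t = 78.000000, DF = 0.939850, PV = 73.308271
  t = 2.0000: CF_t = 78.000000, DF = 0.883317, PV = 68.898751
  t = 3.0000: CF_t = 1078.000000, DF = 0.830185, PV = 894.939912
Price P = sum_t PV_t = 1037.146933
First compute Macaulay numerator sum_t t * PV_t:
  t * PV_t at t = 1.0000: 73.308271
  t * PV_t at t = 2.0000: 137.797501
  t * PV_t at t = 3.0000: 2684.819736
Macaulay duration D = 2895.925508 / 1037.146933 = 2.792204
Modified duration = D / (1 + y/m) = 2.792204 / (1 + 0.064000) = 2.624252


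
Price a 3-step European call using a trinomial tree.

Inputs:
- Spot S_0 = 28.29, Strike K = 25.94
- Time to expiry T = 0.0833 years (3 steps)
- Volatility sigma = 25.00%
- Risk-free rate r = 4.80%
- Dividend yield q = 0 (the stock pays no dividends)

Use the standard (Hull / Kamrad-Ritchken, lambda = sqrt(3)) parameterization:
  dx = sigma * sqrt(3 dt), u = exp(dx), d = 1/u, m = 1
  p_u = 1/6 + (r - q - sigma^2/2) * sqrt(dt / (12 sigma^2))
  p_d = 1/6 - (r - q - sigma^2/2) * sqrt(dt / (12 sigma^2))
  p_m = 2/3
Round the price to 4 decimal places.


Answer: Price = V(0,0) = 2.5445

Derivation:
dt = T/N = 0.027767; dx = sigma*sqrt(3*dt) = 0.072154
u = exp(dx) = 1.074821; d = 1/u = 0.930387
p_u = 0.169890, p_m = 0.666667, p_d = 0.163444
Discount per step: exp(-r*dt) = 0.998668
Stock lattice S(k, j) with j the centered position index:
  k=0: S(0,+0) = 28.2900
  k=1: S(1,-1) = 26.3207; S(1,+0) = 28.2900; S(1,+1) = 30.4067
  k=2: S(2,-2) = 24.4884; S(2,-1) = 26.3207; S(2,+0) = 28.2900; S(2,+1) = 30.4067; S(2,+2) = 32.6818
  k=3: S(3,-3) = 22.7837; S(3,-2) = 24.4884; S(3,-1) = 26.3207; S(3,+0) = 28.2900; S(3,+1) = 30.4067; S(3,+2) = 32.6818; S(3,+3) = 35.1270
Terminal payoffs V(N, j) = max(S_T - K, 0):
  V(3,-3) = 0.000000; V(3,-2) = 0.000000; V(3,-1) = 0.380656; V(3,+0) = 2.350000; V(3,+1) = 4.466693; V(3,+2) = 6.741759; V(3,+3) = 9.187048
Backward induction: V(k, j) = exp(-r*dt) * [p_u * V(k+1, j+1) + p_m * V(k+1, j) + p_d * V(k+1, j-1)]
  V(2,-2) = exp(-r*dt) * [p_u*0.380656 + p_m*0.000000 + p_d*0.000000] = 0.064583
  V(2,-1) = exp(-r*dt) * [p_u*2.350000 + p_m*0.380656 + p_d*0.000000] = 0.652141
  V(2,+0) = exp(-r*dt) * [p_u*4.466693 + p_m*2.350000 + p_d*0.380656] = 2.384547
  V(2,+1) = exp(-r*dt) * [p_u*6.741759 + p_m*4.466693 + p_d*2.350000] = 4.501239
  V(2,+2) = exp(-r*dt) * [p_u*9.187048 + p_m*6.741759 + p_d*4.466693] = 6.776305
  V(1,-1) = exp(-r*dt) * [p_u*2.384547 + p_m*0.652141 + p_d*0.064583] = 0.849294
  V(1,+0) = exp(-r*dt) * [p_u*4.501239 + p_m*2.384547 + p_d*0.652141] = 2.457722
  V(1,+1) = exp(-r*dt) * [p_u*6.776305 + p_m*4.501239 + p_d*2.384547] = 4.535740
  V(0,+0) = exp(-r*dt) * [p_u*4.535740 + p_m*2.457722 + p_d*0.849294] = 2.544474


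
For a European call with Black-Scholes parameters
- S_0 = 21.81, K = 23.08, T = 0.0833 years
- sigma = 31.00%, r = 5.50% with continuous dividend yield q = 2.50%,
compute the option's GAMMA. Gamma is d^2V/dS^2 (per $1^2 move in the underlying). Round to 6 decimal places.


Answer: Gamma = 0.174417

Derivation:
d1 = -0.5599141275; d2 = -0.6493855195
phi(d1) = 0.3410621882; exp(-qT) = 0.9979196669; exp(-rT) = 0.9954289791
Gamma = exp(-qT) * phi(d1) / (S * sigma * sqrt(T)) = 0.9979196669 * 0.3410621882 / (21.8100 * 0.3100 * 0.2886173938) = 0.174417


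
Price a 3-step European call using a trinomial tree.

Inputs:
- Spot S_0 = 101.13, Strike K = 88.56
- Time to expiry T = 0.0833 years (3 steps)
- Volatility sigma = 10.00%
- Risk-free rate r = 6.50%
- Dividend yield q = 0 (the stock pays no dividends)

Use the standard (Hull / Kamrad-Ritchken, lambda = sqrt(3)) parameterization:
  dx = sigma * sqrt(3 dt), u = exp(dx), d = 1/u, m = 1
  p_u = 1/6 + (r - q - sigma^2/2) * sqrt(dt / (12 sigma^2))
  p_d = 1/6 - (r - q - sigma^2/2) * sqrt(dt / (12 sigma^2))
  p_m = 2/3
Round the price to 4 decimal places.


Answer: Price = V(0,0) = 13.0478

Derivation:
dt = T/N = 0.027767; dx = sigma*sqrt(3*dt) = 0.028862
u = exp(dx) = 1.029282; d = 1/u = 0.971551
p_u = 0.195528, p_m = 0.666667, p_d = 0.137805
Discount per step: exp(-r*dt) = 0.998197
Stock lattice S(k, j) with j the centered position index:
  k=0: S(0,+0) = 101.1300
  k=1: S(1,-1) = 98.2529; S(1,+0) = 101.1300; S(1,+1) = 104.0913
  k=2: S(2,-2) = 95.4577; S(2,-1) = 98.2529; S(2,+0) = 101.1300; S(2,+1) = 104.0913; S(2,+2) = 107.1393
  k=3: S(3,-3) = 92.7420; S(3,-2) = 95.4577; S(3,-1) = 98.2529; S(3,+0) = 101.1300; S(3,+1) = 104.0913; S(3,+2) = 107.1393; S(3,+3) = 110.2766
Terminal payoffs V(N, j) = max(S_T - K, 0):
  V(3,-3) = 4.182014; V(3,-2) = 6.897712; V(3,-1) = 9.692931; V(3,+0) = 12.570000; V(3,+1) = 15.531317; V(3,+2) = 18.579347; V(3,+3) = 21.716631
Backward induction: V(k, j) = exp(-r*dt) * [p_u * V(k+1, j+1) + p_m * V(k+1, j) + p_d * V(k+1, j-1)]
  V(2,-2) = exp(-r*dt) * [p_u*9.692931 + p_m*6.897712 + p_d*4.182014] = 7.057271
  V(2,-1) = exp(-r*dt) * [p_u*12.570000 + p_m*9.692931 + p_d*6.897712] = 9.852486
  V(2,+0) = exp(-r*dt) * [p_u*15.531317 + p_m*12.570000 + p_d*9.692931] = 12.729552
  V(2,+1) = exp(-r*dt) * [p_u*18.579347 + p_m*15.531317 + p_d*12.570000] = 15.690864
  V(2,+2) = exp(-r*dt) * [p_u*21.716631 + p_m*18.579347 + p_d*15.531317] = 18.738890
  V(1,-1) = exp(-r*dt) * [p_u*12.729552 + p_m*9.852486 + p_d*7.057271] = 10.011754
  V(1,+0) = exp(-r*dt) * [p_u*15.690864 + p_m*12.729552 + p_d*9.852486] = 12.888815
  V(1,+1) = exp(-r*dt) * [p_u*18.738890 + p_m*15.690864 + p_d*12.729552] = 15.850124
  V(0,+0) = exp(-r*dt) * [p_u*15.850124 + p_m*12.888815 + p_d*10.011754] = 13.047792


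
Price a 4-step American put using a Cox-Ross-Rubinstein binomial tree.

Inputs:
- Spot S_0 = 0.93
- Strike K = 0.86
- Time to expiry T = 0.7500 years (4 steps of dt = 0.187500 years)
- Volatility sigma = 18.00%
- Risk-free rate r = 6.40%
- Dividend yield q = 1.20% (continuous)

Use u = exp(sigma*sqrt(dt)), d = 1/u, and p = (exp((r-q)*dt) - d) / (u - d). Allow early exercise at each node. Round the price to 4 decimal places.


Answer: Price = V(0,0) = 0.0209

Derivation:
dt = T/N = 0.187500
u = exp(sigma*sqrt(dt)) = 1.081060; d = 1/u = 0.925018
p = (exp((r-q)*dt) - d) / (u - d) = 0.543313
Discount per step: exp(-r*dt) = 0.988072
Stock lattice S(k, i) with i counting down-moves:
  k=0: S(0,0) = 0.9300
  k=1: S(1,0) = 1.0054; S(1,1) = 0.8603
  k=2: S(2,0) = 1.0869; S(2,1) = 0.9300; S(2,2) = 0.7958
  k=3: S(3,0) = 1.1750; S(3,1) = 1.0054; S(3,2) = 0.8603; S(3,3) = 0.7361
  k=4: S(4,0) = 1.2702; S(4,1) = 1.0869; S(4,2) = 0.9300; S(4,3) = 0.7958; S(4,4) = 0.6809
Terminal payoffs V(N, i) = max(K - S_T, 0):
  V(4,0) = 0.000000; V(4,1) = 0.000000; V(4,2) = 0.000000; V(4,3) = 0.064238; V(4,4) = 0.179100
Backward induction: V(k, i) = exp(-r*dt) * [p * V(k+1, i) + (1-p) * V(k+1, i+1)]; then take max(V_cont, immediate exercise) for American.
  V(3,0) = exp(-r*dt) * [p*0.000000 + (1-p)*0.000000] = 0.000000; exercise = 0.000000; V(3,0) = max -> 0.000000
  V(3,1) = exp(-r*dt) * [p*0.000000 + (1-p)*0.000000] = 0.000000; exercise = 0.000000; V(3,1) = max -> 0.000000
  V(3,2) = exp(-r*dt) * [p*0.000000 + (1-p)*0.064238] = 0.028987; exercise = 0.000000; V(3,2) = max -> 0.028987
  V(3,3) = exp(-r*dt) * [p*0.064238 + (1-p)*0.179100] = 0.115302; exercise = 0.123906; V(3,3) = max -> 0.123906
  V(2,0) = exp(-r*dt) * [p*0.000000 + (1-p)*0.000000] = 0.000000; exercise = 0.000000; V(2,0) = max -> 0.000000
  V(2,1) = exp(-r*dt) * [p*0.000000 + (1-p)*0.028987] = 0.013080; exercise = 0.000000; V(2,1) = max -> 0.013080
  V(2,2) = exp(-r*dt) * [p*0.028987 + (1-p)*0.123906] = 0.071472; exercise = 0.064238; V(2,2) = max -> 0.071472
  V(1,0) = exp(-r*dt) * [p*0.000000 + (1-p)*0.013080] = 0.005902; exercise = 0.000000; V(1,0) = max -> 0.005902
  V(1,1) = exp(-r*dt) * [p*0.013080 + (1-p)*0.071472] = 0.039273; exercise = 0.000000; V(1,1) = max -> 0.039273
  V(0,0) = exp(-r*dt) * [p*0.005902 + (1-p)*0.039273] = 0.020890; exercise = 0.000000; V(0,0) = max -> 0.020890


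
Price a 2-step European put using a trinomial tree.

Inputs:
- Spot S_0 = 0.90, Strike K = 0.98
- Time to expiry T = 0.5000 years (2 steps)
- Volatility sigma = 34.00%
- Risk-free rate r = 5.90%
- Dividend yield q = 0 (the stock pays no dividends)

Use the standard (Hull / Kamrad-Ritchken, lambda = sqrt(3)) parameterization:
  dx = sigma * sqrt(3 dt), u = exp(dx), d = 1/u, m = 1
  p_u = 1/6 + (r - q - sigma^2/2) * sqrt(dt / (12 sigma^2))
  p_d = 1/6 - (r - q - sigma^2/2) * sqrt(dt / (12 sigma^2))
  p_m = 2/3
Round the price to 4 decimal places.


dt = T/N = 0.250000; dx = sigma*sqrt(3*dt) = 0.294449
u = exp(dx) = 1.342386; d = 1/u = 0.744942
p_u = 0.167176, p_m = 0.666667, p_d = 0.166157
Discount per step: exp(-r*dt) = 0.985358
Stock lattice S(k, j) with j the centered position index:
  k=0: S(0,+0) = 0.9000
  k=1: S(1,-1) = 0.6704; S(1,+0) = 0.9000; S(1,+1) = 1.2081
  k=2: S(2,-2) = 0.4994; S(2,-1) = 0.6704; S(2,+0) = 0.9000; S(2,+1) = 1.2081; S(2,+2) = 1.6218
Terminal payoffs V(N, j) = max(K - S_T, 0):
  V(2,-2) = 0.480555; V(2,-1) = 0.309552; V(2,+0) = 0.080000; V(2,+1) = 0.000000; V(2,+2) = 0.000000
Backward induction: V(k, j) = exp(-r*dt) * [p_u * V(k+1, j+1) + p_m * V(k+1, j) + p_d * V(k+1, j-1)]
  V(1,-1) = exp(-r*dt) * [p_u*0.080000 + p_m*0.309552 + p_d*0.480555] = 0.295203
  V(1,+0) = exp(-r*dt) * [p_u*0.000000 + p_m*0.080000 + p_d*0.309552] = 0.103234
  V(1,+1) = exp(-r*dt) * [p_u*0.000000 + p_m*0.000000 + p_d*0.080000] = 0.013098
  V(0,+0) = exp(-r*dt) * [p_u*0.013098 + p_m*0.103234 + p_d*0.295203] = 0.118304

Answer: Price = V(0,0) = 0.1183


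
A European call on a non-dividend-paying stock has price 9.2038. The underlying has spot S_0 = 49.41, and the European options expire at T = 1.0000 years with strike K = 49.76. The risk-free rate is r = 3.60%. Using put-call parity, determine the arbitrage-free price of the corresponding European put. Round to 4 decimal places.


Put-call parity: C - P = S_0 * exp(-qT) - K * exp(-rT).
S_0 * exp(-qT) = 49.4100 * 1.00000000 = 49.41000000
K * exp(-rT) = 49.7600 * 0.96464029 = 48.00050100
P = C - S*exp(-qT) + K*exp(-rT)
P = 9.2038 - 49.41000000 + 48.00050100 = 7.7943

Answer: Put price = 7.7943


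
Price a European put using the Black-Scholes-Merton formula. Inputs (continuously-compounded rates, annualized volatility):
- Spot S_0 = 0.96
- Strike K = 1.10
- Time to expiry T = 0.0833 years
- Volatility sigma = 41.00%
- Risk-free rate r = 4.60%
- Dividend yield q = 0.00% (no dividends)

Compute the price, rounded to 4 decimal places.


Answer: Price = 0.1438

Derivation:
d1 = (ln(S/K) + (r - q + 0.5*sigma^2) * T) / (sigma * sqrt(T)) = -1.05886667
d2 = d1 - sigma * sqrt(T) = -1.17719981
exp(-rT) = 0.99617553; exp(-qT) = 1.00000000
P = K * exp(-rT) * N(-d2) - S_0 * exp(-qT) * N(-d1)
N(-d1) = 0.85516975; N(-d2) = 0.88044212
P = 1.1000 * 0.99617553 * 0.88044212 - 0.9600 * 1.00000000 * 0.85516975 = 0.1438


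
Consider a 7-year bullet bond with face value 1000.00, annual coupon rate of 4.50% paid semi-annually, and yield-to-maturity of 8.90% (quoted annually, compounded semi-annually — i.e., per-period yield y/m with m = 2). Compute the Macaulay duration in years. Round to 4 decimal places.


Answer: Macaulay duration = 5.9267 years

Derivation:
Coupon per period c = face * coupon_rate / m = 22.500000
Periods per year m = 2; per-period yield y/m = 0.044500
Number of cashflows N = 14
Cashflows (t years, CF_t, discount factor 1/(1+y/m)^(m*t), PV):
  t = 0.5000: CF_t = 22.500000, DF = 0.957396, PV = 21.541407
  t = 1.0000: CF_t = 22.500000, DF = 0.916607, PV = 20.623655
  t = 1.5000: CF_t = 22.500000, DF = 0.877556, PV = 19.745002
  t = 2.0000: CF_t = 22.500000, DF = 0.840168, PV = 18.903784
  t = 2.5000: CF_t = 22.500000, DF = 0.804374, PV = 18.098405
  t = 3.0000: CF_t = 22.500000, DF = 0.770104, PV = 17.327338
  t = 3.5000: CF_t = 22.500000, DF = 0.737294, PV = 16.589122
  t = 4.0000: CF_t = 22.500000, DF = 0.705883, PV = 15.882357
  t = 4.5000: CF_t = 22.500000, DF = 0.675809, PV = 15.205704
  t = 5.0000: CF_t = 22.500000, DF = 0.647017, PV = 14.557878
  t = 5.5000: CF_t = 22.500000, DF = 0.619451, PV = 13.937652
  t = 6.0000: CF_t = 22.500000, DF = 0.593060, PV = 13.343851
  t = 6.5000: CF_t = 22.500000, DF = 0.567793, PV = 12.775348
  t = 7.0000: CF_t = 1022.500000, DF = 0.543603, PV = 555.833984
Price P = sum_t PV_t = 774.365488
Macaulay numerator sum_t t * PV_t:
  t * PV_t at t = 0.5000: 10.770704
  t * PV_t at t = 1.0000: 20.623655
  t * PV_t at t = 1.5000: 29.617503
  t * PV_t at t = 2.0000: 37.807568
  t * PV_t at t = 2.5000: 45.246012
  t * PV_t at t = 3.0000: 51.982015
  t * PV_t at t = 3.5000: 58.061928
  t * PV_t at t = 4.0000: 63.529429
  t * PV_t at t = 4.5000: 68.425666
  t * PV_t at t = 5.0000: 72.789390
  t * PV_t at t = 5.5000: 76.657088
  t * PV_t at t = 6.0000: 80.063106
  t * PV_t at t = 6.5000: 83.039763
  t * PV_t at t = 7.0000: 3890.837888
Macaulay duration D = (sum_t t * PV_t) / P = 4589.451714 / 774.365488 = 5.926726


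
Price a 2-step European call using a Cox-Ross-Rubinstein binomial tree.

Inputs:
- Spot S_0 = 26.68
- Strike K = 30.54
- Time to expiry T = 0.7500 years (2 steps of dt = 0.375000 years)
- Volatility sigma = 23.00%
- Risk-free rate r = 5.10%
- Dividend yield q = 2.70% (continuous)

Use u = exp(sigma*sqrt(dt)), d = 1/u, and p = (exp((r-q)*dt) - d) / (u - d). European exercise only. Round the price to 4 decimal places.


Answer: Price = V(0,0) = 1.1453

Derivation:
dt = T/N = 0.375000
u = exp(sigma*sqrt(dt)) = 1.151247; d = 1/u = 0.868623
p = (exp((r-q)*dt) - d) / (u - d) = 0.496835
Discount per step: exp(-r*dt) = 0.981057
Stock lattice S(k, i) with i counting down-moves:
  k=0: S(0,0) = 26.6800
  k=1: S(1,0) = 30.7153; S(1,1) = 23.1749
  k=2: S(2,0) = 35.3609; S(2,1) = 26.6800; S(2,2) = 20.1302
Terminal payoffs V(N, i) = max(S_T - K, 0):
  V(2,0) = 4.820859; V(2,1) = 0.000000; V(2,2) = 0.000000
Backward induction: V(k, i) = exp(-r*dt) * [p * V(k+1, i) + (1-p) * V(k+1, i+1)].
  V(1,0) = exp(-r*dt) * [p*4.820859 + (1-p)*0.000000] = 2.349799
  V(1,1) = exp(-r*dt) * [p*0.000000 + (1-p)*0.000000] = 0.000000
  V(0,0) = exp(-r*dt) * [p*2.349799 + (1-p)*0.000000] = 1.145346


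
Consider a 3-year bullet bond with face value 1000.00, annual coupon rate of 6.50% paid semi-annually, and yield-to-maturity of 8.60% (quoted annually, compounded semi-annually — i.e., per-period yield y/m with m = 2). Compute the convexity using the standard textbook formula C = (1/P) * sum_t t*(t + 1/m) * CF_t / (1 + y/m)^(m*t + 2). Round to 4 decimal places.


Coupon per period c = face * coupon_rate / m = 32.500000
Periods per year m = 2; per-period yield y/m = 0.043000
Number of cashflows N = 6
Cashflows (t years, CF_t, discount factor 1/(1+y/m)^(m*t), PV):
  t = 0.5000: CF_t = 32.500000, DF = 0.958773, PV = 31.160115
  t = 1.0000: CF_t = 32.500000, DF = 0.919245, PV = 29.875470
  t = 1.5000: CF_t = 32.500000, DF = 0.881347, PV = 28.643787
  t = 2.0000: CF_t = 32.500000, DF = 0.845012, PV = 27.462883
  t = 2.5000: CF_t = 32.500000, DF = 0.810174, PV = 26.330664
  t = 3.0000: CF_t = 1032.500000, DF = 0.776773, PV = 802.018174
Price P = sum_t PV_t = 945.491094
Convexity numerator sum_t t*(t + 1/m) * CF_t / (1+y/m)^(m*t + 2):
  t = 0.5000: term = 14.321894
  t = 1.0000: term = 41.194325
  t = 1.5000: term = 78.991993
  t = 2.0000: term = 126.225621
  t = 2.5000: term = 181.532532
  t = 3.0000: term = 7741.139468
Convexity = (1/P) * sum = 8183.405832 / 945.491094 = 8.655191

Answer: Convexity = 8.6552


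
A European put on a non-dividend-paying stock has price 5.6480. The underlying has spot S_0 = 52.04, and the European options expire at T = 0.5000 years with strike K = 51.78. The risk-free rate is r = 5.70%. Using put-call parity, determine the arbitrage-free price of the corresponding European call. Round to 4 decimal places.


Answer: Call price = 7.3629

Derivation:
Put-call parity: C - P = S_0 * exp(-qT) - K * exp(-rT).
S_0 * exp(-qT) = 52.0400 * 1.00000000 = 52.04000000
K * exp(-rT) = 51.7800 * 0.97190229 = 50.32510079
C = P + S*exp(-qT) - K*exp(-rT)
C = 5.6480 + 52.04000000 - 50.32510079 = 7.3629


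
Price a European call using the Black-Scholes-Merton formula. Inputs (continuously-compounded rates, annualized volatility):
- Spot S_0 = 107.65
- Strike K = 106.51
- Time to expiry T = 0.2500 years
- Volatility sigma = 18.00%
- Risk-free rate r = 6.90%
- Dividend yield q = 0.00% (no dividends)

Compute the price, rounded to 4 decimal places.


Answer: Price = 5.4729

Derivation:
d1 = (ln(S/K) + (r - q + 0.5*sigma^2) * T) / (sigma * sqrt(T)) = 0.35495940
d2 = d1 - sigma * sqrt(T) = 0.26495940
exp(-rT) = 0.98289793; exp(-qT) = 1.00000000
C = S_0 * exp(-qT) * N(d1) - K * exp(-rT) * N(d2)
N(d1) = 0.63869000; N(d2) = 0.60447963
C = 107.6500 * 1.00000000 * 0.63869000 - 106.5100 * 0.98289793 * 0.60447963 = 5.4729


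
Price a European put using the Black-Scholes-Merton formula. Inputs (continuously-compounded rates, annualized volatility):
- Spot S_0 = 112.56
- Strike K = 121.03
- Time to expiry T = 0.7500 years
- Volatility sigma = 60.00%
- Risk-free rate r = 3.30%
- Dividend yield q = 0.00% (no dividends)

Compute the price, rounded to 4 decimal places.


d1 = (ln(S/K) + (r - q + 0.5*sigma^2) * T) / (sigma * sqrt(T)) = 0.16781256
d2 = d1 - sigma * sqrt(T) = -0.35180268
exp(-rT) = 0.97555377; exp(-qT) = 1.00000000
P = K * exp(-rT) * N(-d2) - S_0 * exp(-qT) * N(-d1)
N(-d1) = 0.43336537; N(-d2) = 0.63750688
P = 121.0300 * 0.97555377 * 0.63750688 - 112.5600 * 1.00000000 * 0.43336537 = 26.4916

Answer: Price = 26.4916


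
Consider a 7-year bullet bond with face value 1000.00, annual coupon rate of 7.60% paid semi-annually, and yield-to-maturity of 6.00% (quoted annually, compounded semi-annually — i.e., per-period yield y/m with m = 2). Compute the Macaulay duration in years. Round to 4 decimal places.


Coupon per period c = face * coupon_rate / m = 38.000000
Periods per year m = 2; per-period yield y/m = 0.030000
Number of cashflows N = 14
Cashflows (t years, CF_t, discount factor 1/(1+y/m)^(m*t), PV):
  t = 0.5000: CF_t = 38.000000, DF = 0.970874, PV = 36.893204
  t = 1.0000: CF_t = 38.000000, DF = 0.942596, PV = 35.818645
  t = 1.5000: CF_t = 38.000000, DF = 0.915142, PV = 34.775383
  t = 2.0000: CF_t = 38.000000, DF = 0.888487, PV = 33.762508
  t = 2.5000: CF_t = 38.000000, DF = 0.862609, PV = 32.779134
  t = 3.0000: CF_t = 38.000000, DF = 0.837484, PV = 31.824402
  t = 3.5000: CF_t = 38.000000, DF = 0.813092, PV = 30.897477
  t = 4.0000: CF_t = 38.000000, DF = 0.789409, PV = 29.997551
  t = 4.5000: CF_t = 38.000000, DF = 0.766417, PV = 29.123836
  t = 5.0000: CF_t = 38.000000, DF = 0.744094, PV = 28.275569
  t = 5.5000: CF_t = 38.000000, DF = 0.722421, PV = 27.452009
  t = 6.0000: CF_t = 38.000000, DF = 0.701380, PV = 26.652435
  t = 6.5000: CF_t = 38.000000, DF = 0.680951, PV = 25.876151
  t = 7.0000: CF_t = 1038.000000, DF = 0.661118, PV = 686.240282
Price P = sum_t PV_t = 1090.368585
Macaulay numerator sum_t t * PV_t:
  t * PV_t at t = 0.5000: 18.446602
  t * PV_t at t = 1.0000: 35.818645
  t * PV_t at t = 1.5000: 52.163075
  t * PV_t at t = 2.0000: 67.525016
  t * PV_t at t = 2.5000: 81.947835
  t * PV_t at t = 3.0000: 95.473205
  t * PV_t at t = 3.5000: 108.141171
  t * PV_t at t = 4.0000: 119.990204
  t * PV_t at t = 4.5000: 131.057261
  t * PV_t at t = 5.0000: 141.377844
  t * PV_t at t = 5.5000: 150.986047
  t * PV_t at t = 6.0000: 159.914613
  t * PV_t at t = 6.5000: 168.194981
  t * PV_t at t = 7.0000: 4803.681977
Macaulay duration D = (sum_t t * PV_t) / P = 6134.718474 / 1090.368585 = 5.626280

Answer: Macaulay duration = 5.6263 years


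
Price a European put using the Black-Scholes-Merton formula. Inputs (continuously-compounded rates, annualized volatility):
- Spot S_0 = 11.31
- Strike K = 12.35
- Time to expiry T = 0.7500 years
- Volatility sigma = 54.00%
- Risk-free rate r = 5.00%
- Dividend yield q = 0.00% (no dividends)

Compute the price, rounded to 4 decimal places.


Answer: Price = 2.4501

Derivation:
d1 = (ln(S/K) + (r - q + 0.5*sigma^2) * T) / (sigma * sqrt(T)) = 0.12590775
d2 = d1 - sigma * sqrt(T) = -0.34174597
exp(-rT) = 0.96319442; exp(-qT) = 1.00000000
P = K * exp(-rT) * N(-d2) - S_0 * exp(-qT) * N(-d1)
N(-d1) = 0.44990247; N(-d2) = 0.63372896
P = 12.3500 * 0.96319442 * 0.63372896 - 11.3100 * 1.00000000 * 0.44990247 = 2.4501


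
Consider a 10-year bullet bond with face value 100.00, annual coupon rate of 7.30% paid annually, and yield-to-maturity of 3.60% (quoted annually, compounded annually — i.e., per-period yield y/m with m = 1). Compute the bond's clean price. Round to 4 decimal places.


Answer: Price = 130.6169

Derivation:
Coupon per period c = face * coupon_rate / m = 7.300000
Periods per year m = 1; per-period yield y/m = 0.036000
Number of cashflows N = 10
Cashflows (t years, CF_t, discount factor 1/(1+y/m)^(m*t), PV):
  t = 1.0000: CF_t = 7.300000, DF = 0.965251, PV = 7.046332
  t = 2.0000: CF_t = 7.300000, DF = 0.931709, PV = 6.801479
  t = 3.0000: CF_t = 7.300000, DF = 0.899333, PV = 6.565134
  t = 4.0000: CF_t = 7.300000, DF = 0.868082, PV = 6.337002
  t = 5.0000: CF_t = 7.300000, DF = 0.837917, PV = 6.116797
  t = 6.0000: CF_t = 7.300000, DF = 0.808801, PV = 5.904244
  t = 7.0000: CF_t = 7.300000, DF = 0.780696, PV = 5.699078
  t = 8.0000: CF_t = 7.300000, DF = 0.753567, PV = 5.501040
  t = 9.0000: CF_t = 7.300000, DF = 0.727381, PV = 5.309884
  t = 10.0000: CF_t = 107.300000, DF = 0.702106, PV = 75.335932
Price P = sum_t PV_t = 130.616923


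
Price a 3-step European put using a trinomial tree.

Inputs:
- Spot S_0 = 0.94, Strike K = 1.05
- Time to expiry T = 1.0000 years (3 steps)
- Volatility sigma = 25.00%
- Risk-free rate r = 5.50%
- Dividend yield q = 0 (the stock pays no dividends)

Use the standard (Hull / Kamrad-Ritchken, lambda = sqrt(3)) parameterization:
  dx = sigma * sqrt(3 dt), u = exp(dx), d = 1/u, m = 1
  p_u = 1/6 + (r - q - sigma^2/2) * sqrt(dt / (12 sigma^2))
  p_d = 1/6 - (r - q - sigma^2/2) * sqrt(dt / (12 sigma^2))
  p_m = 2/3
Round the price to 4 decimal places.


dt = T/N = 0.333333; dx = sigma*sqrt(3*dt) = 0.250000
u = exp(dx) = 1.284025; d = 1/u = 0.778801
p_u = 0.182500, p_m = 0.666667, p_d = 0.150833
Discount per step: exp(-r*dt) = 0.981834
Stock lattice S(k, j) with j the centered position index:
  k=0: S(0,+0) = 0.9400
  k=1: S(1,-1) = 0.7321; S(1,+0) = 0.9400; S(1,+1) = 1.2070
  k=2: S(2,-2) = 0.5701; S(2,-1) = 0.7321; S(2,+0) = 0.9400; S(2,+1) = 1.2070; S(2,+2) = 1.5498
  k=3: S(3,-3) = 0.4440; S(3,-2) = 0.5701; S(3,-1) = 0.7321; S(3,+0) = 0.9400; S(3,+1) = 1.2070; S(3,+2) = 1.5498; S(3,+3) = 1.9900
Terminal payoffs V(N, j) = max(K - S_T, 0):
  V(3,-3) = 0.605975; V(3,-2) = 0.479861; V(3,-1) = 0.317927; V(3,+0) = 0.110000; V(3,+1) = 0.000000; V(3,+2) = 0.000000; V(3,+3) = 0.000000
Backward induction: V(k, j) = exp(-r*dt) * [p_u * V(k+1, j+1) + p_m * V(k+1, j) + p_d * V(k+1, j-1)]
  V(2,-2) = exp(-r*dt) * [p_u*0.317927 + p_m*0.479861 + p_d*0.605975] = 0.460804
  V(2,-1) = exp(-r*dt) * [p_u*0.110000 + p_m*0.317927 + p_d*0.479861] = 0.298876
  V(2,+0) = exp(-r*dt) * [p_u*0.000000 + p_m*0.110000 + p_d*0.317927] = 0.119084
  V(2,+1) = exp(-r*dt) * [p_u*0.000000 + p_m*0.000000 + p_d*0.110000] = 0.016290
  V(2,+2) = exp(-r*dt) * [p_u*0.000000 + p_m*0.000000 + p_d*0.000000] = 0.000000
  V(1,-1) = exp(-r*dt) * [p_u*0.119084 + p_m*0.298876 + p_d*0.460804] = 0.285211
  V(1,+0) = exp(-r*dt) * [p_u*0.016290 + p_m*0.119084 + p_d*0.298876] = 0.125128
  V(1,+1) = exp(-r*dt) * [p_u*0.000000 + p_m*0.016290 + p_d*0.119084] = 0.028298
  V(0,+0) = exp(-r*dt) * [p_u*0.028298 + p_m*0.125128 + p_d*0.285211] = 0.129211

Answer: Price = V(0,0) = 0.1292
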